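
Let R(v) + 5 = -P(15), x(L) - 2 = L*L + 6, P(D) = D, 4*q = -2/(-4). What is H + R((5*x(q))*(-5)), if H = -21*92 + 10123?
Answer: 8171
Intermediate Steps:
q = ⅛ (q = (-2/(-4))/4 = (-2*(-¼))/4 = (¼)*(½) = ⅛ ≈ 0.12500)
x(L) = 8 + L² (x(L) = 2 + (L*L + 6) = 2 + (L² + 6) = 2 + (6 + L²) = 8 + L²)
R(v) = -20 (R(v) = -5 - 1*15 = -5 - 15 = -20)
H = 8191 (H = -1932 + 10123 = 8191)
H + R((5*x(q))*(-5)) = 8191 - 20 = 8171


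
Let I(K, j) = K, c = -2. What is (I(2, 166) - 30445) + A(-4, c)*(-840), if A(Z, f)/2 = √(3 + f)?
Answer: -32123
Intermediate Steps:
A(Z, f) = 2*√(3 + f)
(I(2, 166) - 30445) + A(-4, c)*(-840) = (2 - 30445) + (2*√(3 - 2))*(-840) = -30443 + (2*√1)*(-840) = -30443 + (2*1)*(-840) = -30443 + 2*(-840) = -30443 - 1680 = -32123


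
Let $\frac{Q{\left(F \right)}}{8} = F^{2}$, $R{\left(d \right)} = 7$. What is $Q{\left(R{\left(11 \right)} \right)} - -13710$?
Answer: $14102$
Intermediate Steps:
$Q{\left(F \right)} = 8 F^{2}$
$Q{\left(R{\left(11 \right)} \right)} - -13710 = 8 \cdot 7^{2} - -13710 = 8 \cdot 49 + 13710 = 392 + 13710 = 14102$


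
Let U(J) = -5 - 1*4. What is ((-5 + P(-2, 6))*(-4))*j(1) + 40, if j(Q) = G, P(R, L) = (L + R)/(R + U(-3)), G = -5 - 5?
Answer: -1920/11 ≈ -174.55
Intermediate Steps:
U(J) = -9 (U(J) = -5 - 4 = -9)
G = -10
P(R, L) = (L + R)/(-9 + R) (P(R, L) = (L + R)/(R - 9) = (L + R)/(-9 + R))
j(Q) = -10
((-5 + P(-2, 6))*(-4))*j(1) + 40 = ((-5 + (6 - 2)/(-9 - 2))*(-4))*(-10) + 40 = ((-5 + 4/(-11))*(-4))*(-10) + 40 = ((-5 - 1/11*4)*(-4))*(-10) + 40 = ((-5 - 4/11)*(-4))*(-10) + 40 = -59/11*(-4)*(-10) + 40 = (236/11)*(-10) + 40 = -2360/11 + 40 = -1920/11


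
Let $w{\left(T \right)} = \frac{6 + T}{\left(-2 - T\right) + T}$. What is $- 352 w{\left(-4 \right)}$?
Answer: $352$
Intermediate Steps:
$w{\left(T \right)} = -3 - \frac{T}{2}$ ($w{\left(T \right)} = \frac{6 + T}{-2} = \left(6 + T\right) \left(- \frac{1}{2}\right) = -3 - \frac{T}{2}$)
$- 352 w{\left(-4 \right)} = - 352 \left(-3 - -2\right) = - 352 \left(-3 + 2\right) = \left(-352\right) \left(-1\right) = 352$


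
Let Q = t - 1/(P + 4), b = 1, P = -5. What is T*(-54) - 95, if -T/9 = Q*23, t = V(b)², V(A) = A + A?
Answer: 55795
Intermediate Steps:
V(A) = 2*A
t = 4 (t = (2*1)² = 2² = 4)
Q = 5 (Q = 4 - 1/(-5 + 4) = 4 - 1/(-1) = 4 - 1*(-1) = 4 + 1 = 5)
T = -1035 (T = -45*23 = -9*115 = -1035)
T*(-54) - 95 = -1035*(-54) - 95 = 55890 - 95 = 55795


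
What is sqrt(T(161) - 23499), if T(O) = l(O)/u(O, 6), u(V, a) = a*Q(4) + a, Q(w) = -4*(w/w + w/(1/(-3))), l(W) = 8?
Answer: I*sqrt(47585415)/45 ≈ 153.29*I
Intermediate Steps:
Q(w) = -4 + 12*w (Q(w) = -4*(1 + w/(-1/3)) = -4*(1 + w*(-3)) = -4*(1 - 3*w) = -4 + 12*w)
u(V, a) = 45*a (u(V, a) = a*(-4 + 12*4) + a = a*(-4 + 48) + a = a*44 + a = 44*a + a = 45*a)
T(O) = 4/135 (T(O) = 8/((45*6)) = 8/270 = 8*(1/270) = 4/135)
sqrt(T(161) - 23499) = sqrt(4/135 - 23499) = sqrt(-3172361/135) = I*sqrt(47585415)/45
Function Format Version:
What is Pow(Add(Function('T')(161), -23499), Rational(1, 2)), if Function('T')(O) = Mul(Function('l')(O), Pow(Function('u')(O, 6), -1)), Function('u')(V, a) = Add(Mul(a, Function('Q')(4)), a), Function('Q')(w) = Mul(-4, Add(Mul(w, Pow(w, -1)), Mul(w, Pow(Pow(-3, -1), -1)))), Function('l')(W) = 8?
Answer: Mul(Rational(1, 45), I, Pow(47585415, Rational(1, 2))) ≈ Mul(153.29, I)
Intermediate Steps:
Function('Q')(w) = Add(-4, Mul(12, w)) (Function('Q')(w) = Mul(-4, Add(1, Mul(w, Pow(Rational(-1, 3), -1)))) = Mul(-4, Add(1, Mul(w, -3))) = Mul(-4, Add(1, Mul(-3, w))) = Add(-4, Mul(12, w)))
Function('u')(V, a) = Mul(45, a) (Function('u')(V, a) = Add(Mul(a, Add(-4, Mul(12, 4))), a) = Add(Mul(a, Add(-4, 48)), a) = Add(Mul(a, 44), a) = Add(Mul(44, a), a) = Mul(45, a))
Function('T')(O) = Rational(4, 135) (Function('T')(O) = Mul(8, Pow(Mul(45, 6), -1)) = Mul(8, Pow(270, -1)) = Mul(8, Rational(1, 270)) = Rational(4, 135))
Pow(Add(Function('T')(161), -23499), Rational(1, 2)) = Pow(Add(Rational(4, 135), -23499), Rational(1, 2)) = Pow(Rational(-3172361, 135), Rational(1, 2)) = Mul(Rational(1, 45), I, Pow(47585415, Rational(1, 2)))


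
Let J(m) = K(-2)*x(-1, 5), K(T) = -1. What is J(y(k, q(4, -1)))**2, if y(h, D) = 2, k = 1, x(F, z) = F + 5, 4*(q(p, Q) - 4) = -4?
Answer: 16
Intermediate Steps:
q(p, Q) = 3 (q(p, Q) = 4 + (1/4)*(-4) = 4 - 1 = 3)
x(F, z) = 5 + F
J(m) = -4 (J(m) = -(5 - 1) = -1*4 = -4)
J(y(k, q(4, -1)))**2 = (-4)**2 = 16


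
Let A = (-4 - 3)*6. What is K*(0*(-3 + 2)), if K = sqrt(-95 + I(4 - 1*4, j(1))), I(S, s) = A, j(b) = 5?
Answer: 0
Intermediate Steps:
A = -42 (A = -7*6 = -42)
I(S, s) = -42
K = I*sqrt(137) (K = sqrt(-95 - 42) = sqrt(-137) = I*sqrt(137) ≈ 11.705*I)
K*(0*(-3 + 2)) = (I*sqrt(137))*(0*(-3 + 2)) = (I*sqrt(137))*(0*(-1)) = (I*sqrt(137))*0 = 0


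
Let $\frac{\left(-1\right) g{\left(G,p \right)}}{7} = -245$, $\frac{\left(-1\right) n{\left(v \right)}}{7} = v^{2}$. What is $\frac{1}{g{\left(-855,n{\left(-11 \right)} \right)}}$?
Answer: $\frac{1}{1715} \approx 0.00058309$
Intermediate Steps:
$n{\left(v \right)} = - 7 v^{2}$
$g{\left(G,p \right)} = 1715$ ($g{\left(G,p \right)} = \left(-7\right) \left(-245\right) = 1715$)
$\frac{1}{g{\left(-855,n{\left(-11 \right)} \right)}} = \frac{1}{1715}$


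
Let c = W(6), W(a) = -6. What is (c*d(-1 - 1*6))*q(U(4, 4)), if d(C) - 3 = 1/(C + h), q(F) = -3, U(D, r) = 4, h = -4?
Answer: 576/11 ≈ 52.364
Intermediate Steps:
c = -6
d(C) = 3 + 1/(-4 + C) (d(C) = 3 + 1/(C - 4) = 3 + 1/(-4 + C))
(c*d(-1 - 1*6))*q(U(4, 4)) = -6*(-11 + 3*(-1 - 1*6))/(-4 + (-1 - 1*6))*(-3) = -6*(-11 + 3*(-1 - 6))/(-4 + (-1 - 6))*(-3) = -6*(-11 + 3*(-7))/(-4 - 7)*(-3) = -6*(-11 - 21)/(-11)*(-3) = -(-6)*(-32)/11*(-3) = -6*32/11*(-3) = -192/11*(-3) = 576/11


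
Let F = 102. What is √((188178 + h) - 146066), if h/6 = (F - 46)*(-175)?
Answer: 4*I*√1043 ≈ 129.18*I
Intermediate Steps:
h = -58800 (h = 6*((102 - 46)*(-175)) = 6*(56*(-175)) = 6*(-9800) = -58800)
√((188178 + h) - 146066) = √((188178 - 58800) - 146066) = √(129378 - 146066) = √(-16688) = 4*I*√1043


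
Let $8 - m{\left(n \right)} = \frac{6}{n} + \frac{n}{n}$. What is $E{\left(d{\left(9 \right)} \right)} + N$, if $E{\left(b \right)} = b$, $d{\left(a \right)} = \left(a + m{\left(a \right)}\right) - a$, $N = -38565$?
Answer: $- \frac{115676}{3} \approx -38559.0$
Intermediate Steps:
$m{\left(n \right)} = 7 - \frac{6}{n}$ ($m{\left(n \right)} = 8 - \left(\frac{6}{n} + \frac{n}{n}\right) = 8 - \left(\frac{6}{n} + 1\right) = 8 - \left(1 + \frac{6}{n}\right) = 7 - \frac{6}{n}$)
$d{\left(a \right)} = 7 - \frac{6}{a}$ ($d{\left(a \right)} = \left(a + \left(7 - \frac{6}{a}\right)\right) - a = \left(7 + a - \frac{6}{a}\right) - a = 7 - \frac{6}{a}$)
$E{\left(d{\left(9 \right)} \right)} + N = \left(7 - \frac{6}{9}\right) - 38565 = \left(7 - \frac{2}{3}\right) - 38565 = \frac{19}{3} - 38565 = - \frac{115676}{3}$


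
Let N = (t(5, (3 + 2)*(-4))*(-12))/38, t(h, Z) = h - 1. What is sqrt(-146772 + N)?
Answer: 2*I*sqrt(13246287)/19 ≈ 383.11*I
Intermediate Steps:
t(h, Z) = -1 + h
N = -24/19 (N = ((-1 + 5)*(-12))/38 = (4*(-12))*(1/38) = -48*1/38 = -24/19 ≈ -1.2632)
sqrt(-146772 + N) = sqrt(-146772 - 24/19) = sqrt(-2788692/19) = 2*I*sqrt(13246287)/19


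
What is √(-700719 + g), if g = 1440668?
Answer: 7*√15101 ≈ 860.20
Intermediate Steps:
√(-700719 + g) = √(-700719 + 1440668) = √739949 = 7*√15101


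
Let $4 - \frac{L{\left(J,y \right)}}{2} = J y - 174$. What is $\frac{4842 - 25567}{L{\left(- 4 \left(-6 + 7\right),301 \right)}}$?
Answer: $- \frac{20725}{2764} \approx -7.4982$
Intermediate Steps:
$L{\left(J,y \right)} = 356 - 2 J y$ ($L{\left(J,y \right)} = 8 - 2 \left(J y - 174\right) = 8 - 2 \left(-174 + J y\right) = 8 - \left(-348 + 2 J y\right) = 356 - 2 J y$)
$\frac{4842 - 25567}{L{\left(- 4 \left(-6 + 7\right),301 \right)}} = \frac{4842 - 25567}{356 - 2 \left(- 4 \left(-6 + 7\right)\right) 301} = \frac{4842 - 25567}{356 - 2 \left(\left(-4\right) 1\right) 301} = - \frac{20725}{356 - \left(-8\right) 301} = - \frac{20725}{356 + 2408} = - \frac{20725}{2764}$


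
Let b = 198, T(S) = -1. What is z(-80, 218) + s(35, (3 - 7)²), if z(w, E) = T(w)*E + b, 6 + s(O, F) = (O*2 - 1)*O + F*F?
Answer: 2645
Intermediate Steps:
s(O, F) = -6 + F² + O*(-1 + 2*O) (s(O, F) = -6 + ((O*2 - 1)*O + F*F) = -6 + ((2*O - 1)*O + F²) = -6 + ((-1 + 2*O)*O + F²) = -6 + (O*(-1 + 2*O) + F²) = -6 + (F² + O*(-1 + 2*O)) = -6 + F² + O*(-1 + 2*O))
z(w, E) = 198 - E (z(w, E) = -E + 198 = 198 - E)
z(-80, 218) + s(35, (3 - 7)²) = (198 - 1*218) + (-6 + ((3 - 7)²)² - 1*35 + 2*35²) = (198 - 218) + (-6 + ((-4)²)² - 35 + 2*1225) = -20 + (-6 + 16² - 35 + 2450) = -20 + (-6 + 256 - 35 + 2450) = -20 + 2665 = 2645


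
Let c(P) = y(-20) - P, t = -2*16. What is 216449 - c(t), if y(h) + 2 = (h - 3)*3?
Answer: 216488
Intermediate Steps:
t = -32
y(h) = -11 + 3*h (y(h) = -2 + (h - 3)*3 = -2 + (-3 + h)*3 = -2 + (-9 + 3*h) = -11 + 3*h)
c(P) = -71 - P (c(P) = (-11 + 3*(-20)) - P = (-11 - 60) - P = -71 - P)
216449 - c(t) = 216449 - (-71 - 1*(-32)) = 216449 - (-71 + 32) = 216449 - 1*(-39) = 216449 + 39 = 216488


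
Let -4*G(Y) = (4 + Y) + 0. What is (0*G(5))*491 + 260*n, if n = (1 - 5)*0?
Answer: 0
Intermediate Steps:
n = 0 (n = -4*0 = 0)
G(Y) = -1 - Y/4 (G(Y) = -((4 + Y) + 0)/4 = -(4 + Y)/4 = -1 - Y/4)
(0*G(5))*491 + 260*n = (0*(-1 - ¼*5))*491 + 260*0 = (0*(-1 - 5/4))*491 + 0 = (0*(-9/4))*491 + 0 = 0*491 + 0 = 0 + 0 = 0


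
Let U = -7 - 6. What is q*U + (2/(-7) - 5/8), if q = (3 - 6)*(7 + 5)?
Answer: 26157/56 ≈ 467.09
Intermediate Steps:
q = -36 (q = -3*12 = -36)
U = -13
q*U + (2/(-7) - 5/8) = -36*(-13) + (2/(-7) - 5/8) = 468 + (2*(-⅐) - 5*⅛) = 468 + (-2/7 - 5/8) = 468 - 51/56 = 26157/56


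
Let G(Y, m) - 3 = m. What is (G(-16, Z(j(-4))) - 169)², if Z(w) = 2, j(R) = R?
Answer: 26896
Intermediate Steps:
G(Y, m) = 3 + m
(G(-16, Z(j(-4))) - 169)² = ((3 + 2) - 169)² = (5 - 169)² = (-164)² = 26896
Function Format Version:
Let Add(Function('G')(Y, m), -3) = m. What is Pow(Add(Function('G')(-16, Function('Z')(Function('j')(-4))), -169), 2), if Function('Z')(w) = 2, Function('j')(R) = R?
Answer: 26896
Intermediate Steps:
Function('G')(Y, m) = Add(3, m)
Pow(Add(Function('G')(-16, Function('Z')(Function('j')(-4))), -169), 2) = Pow(Add(Add(3, 2), -169), 2) = Pow(Add(5, -169), 2) = Pow(-164, 2) = 26896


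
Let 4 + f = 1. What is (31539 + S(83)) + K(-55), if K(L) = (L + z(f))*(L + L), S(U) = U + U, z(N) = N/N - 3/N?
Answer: 37535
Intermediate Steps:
f = -3 (f = -4 + 1 = -3)
z(N) = 1 - 3/N
S(U) = 2*U
K(L) = 2*L*(2 + L) (K(L) = (L + (-3 - 3)/(-3))*(L + L) = (L - ⅓*(-6))*(2*L) = (L + 2)*(2*L) = (2 + L)*(2*L) = 2*L*(2 + L))
(31539 + S(83)) + K(-55) = (31539 + 2*83) + 2*(-55)*(2 - 55) = (31539 + 166) + 2*(-55)*(-53) = 31705 + 5830 = 37535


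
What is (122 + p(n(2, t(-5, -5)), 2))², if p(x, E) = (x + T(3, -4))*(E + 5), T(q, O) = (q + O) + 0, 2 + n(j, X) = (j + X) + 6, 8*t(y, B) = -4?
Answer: 94249/4 ≈ 23562.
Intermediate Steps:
t(y, B) = -½ (t(y, B) = (⅛)*(-4) = -½)
n(j, X) = 4 + X + j (n(j, X) = -2 + ((j + X) + 6) = -2 + ((X + j) + 6) = -2 + (6 + X + j) = 4 + X + j)
T(q, O) = O + q (T(q, O) = (O + q) + 0 = O + q)
p(x, E) = (-1 + x)*(5 + E) (p(x, E) = (x + (-4 + 3))*(E + 5) = (x - 1)*(5 + E) = (-1 + x)*(5 + E))
(122 + p(n(2, t(-5, -5)), 2))² = (122 + (-5 - 1*2 + 5*(4 - ½ + 2) + 2*(4 - ½ + 2)))² = (122 + (-5 - 2 + 5*(11/2) + 2*(11/2)))² = (122 + (-5 - 2 + 55/2 + 11))² = (122 + 63/2)² = (307/2)² = 94249/4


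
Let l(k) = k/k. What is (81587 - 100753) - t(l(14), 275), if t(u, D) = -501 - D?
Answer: -18390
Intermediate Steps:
l(k) = 1
(81587 - 100753) - t(l(14), 275) = (81587 - 100753) - (-501 - 1*275) = -19166 - (-501 - 275) = -19166 - 1*(-776) = -19166 + 776 = -18390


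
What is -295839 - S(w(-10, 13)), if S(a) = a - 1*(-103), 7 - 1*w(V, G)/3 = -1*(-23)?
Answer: -295894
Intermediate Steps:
w(V, G) = -48 (w(V, G) = 21 - (-3)*(-23) = 21 - 3*23 = 21 - 69 = -48)
S(a) = 103 + a (S(a) = a + 103 = 103 + a)
-295839 - S(w(-10, 13)) = -295839 - (103 - 48) = -295839 - 1*55 = -295839 - 55 = -295894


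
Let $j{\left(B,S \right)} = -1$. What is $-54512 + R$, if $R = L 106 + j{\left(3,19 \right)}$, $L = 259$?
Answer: $-27059$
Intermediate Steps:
$R = 27453$ ($R = 259 \cdot 106 - 1 = 27454 - 1 = 27453$)
$-54512 + R = -54512 + 27453 = -27059$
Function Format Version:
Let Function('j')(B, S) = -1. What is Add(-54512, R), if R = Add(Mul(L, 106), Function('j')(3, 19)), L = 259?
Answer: -27059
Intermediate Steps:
R = 27453 (R = Add(Mul(259, 106), -1) = Add(27454, -1) = 27453)
Add(-54512, R) = Add(-54512, 27453) = -27059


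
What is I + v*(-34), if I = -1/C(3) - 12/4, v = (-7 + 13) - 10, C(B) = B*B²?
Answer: 3590/27 ≈ 132.96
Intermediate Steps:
C(B) = B³
v = -4 (v = 6 - 10 = -4)
I = -82/27 (I = -1/(3³) - 12/4 = -1/27 - 12*¼ = -1*1/27 - 3 = -1/27 - 3 = -82/27 ≈ -3.0370)
I + v*(-34) = -82/27 - 4*(-34) = -82/27 + 136 = 3590/27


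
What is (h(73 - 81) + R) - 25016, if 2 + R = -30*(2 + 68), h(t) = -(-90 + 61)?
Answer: -27089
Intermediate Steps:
h(t) = 29 (h(t) = -1*(-29) = 29)
R = -2102 (R = -2 - 30*(2 + 68) = -2 - 30*70 = -2 - 2100 = -2102)
(h(73 - 81) + R) - 25016 = (29 - 2102) - 25016 = -2073 - 25016 = -27089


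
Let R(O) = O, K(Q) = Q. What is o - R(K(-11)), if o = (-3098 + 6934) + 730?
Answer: 4577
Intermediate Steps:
o = 4566 (o = 3836 + 730 = 4566)
o - R(K(-11)) = 4566 - 1*(-11) = 4566 + 11 = 4577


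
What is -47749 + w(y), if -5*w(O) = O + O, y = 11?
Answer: -238767/5 ≈ -47753.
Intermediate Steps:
w(O) = -2*O/5 (w(O) = -(O + O)/5 = -2*O/5)
-47749 + w(y) = -47749 - ⅖*11 = -47749 - 22/5 = -238767/5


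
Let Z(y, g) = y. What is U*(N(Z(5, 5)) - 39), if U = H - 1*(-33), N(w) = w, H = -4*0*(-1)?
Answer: -1122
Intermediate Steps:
H = 0 (H = 0*(-1) = 0)
U = 33 (U = 0 - 1*(-33) = 0 + 33 = 33)
U*(N(Z(5, 5)) - 39) = 33*(5 - 39) = 33*(-34) = -1122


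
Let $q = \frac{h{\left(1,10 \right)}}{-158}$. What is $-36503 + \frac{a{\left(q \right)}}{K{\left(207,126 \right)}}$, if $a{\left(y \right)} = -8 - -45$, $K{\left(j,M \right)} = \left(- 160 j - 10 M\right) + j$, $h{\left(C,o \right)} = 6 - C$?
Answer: $- \frac{1247417056}{34173} \approx -36503.0$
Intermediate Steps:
$K{\left(j,M \right)} = - 159 j - 10 M$
$q = - \frac{5}{158}$ ($q = \frac{6 - 1}{-158} = \left(6 - 1\right) \left(- \frac{1}{158}\right) = 5 \left(- \frac{1}{158}\right) = - \frac{5}{158} \approx -0.031646$)
$a{\left(y \right)} = 37$ ($a{\left(y \right)} = -8 + 45 = 37$)
$-36503 + \frac{a{\left(q \right)}}{K{\left(207,126 \right)}} = -36503 + \frac{37}{\left(-159\right) 207 - 1260} = -36503 + \frac{37}{-32913 - 1260} = -36503 + \frac{37}{-34173} = -36503 + 37 \left(- \frac{1}{34173}\right) = -36503 - \frac{37}{34173} = - \frac{1247417056}{34173}$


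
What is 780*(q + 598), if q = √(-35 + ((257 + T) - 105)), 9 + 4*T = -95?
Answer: 466440 + 780*√91 ≈ 4.7388e+5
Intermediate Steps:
T = -26 (T = -9/4 + (¼)*(-95) = -9/4 - 95/4 = -26)
q = √91 (q = √(-35 + ((257 - 26) - 105)) = √(-35 + (231 - 105)) = √(-35 + 126) = √91 ≈ 9.5394)
780*(q + 598) = 780*(√91 + 598) = 780*(598 + √91) = 466440 + 780*√91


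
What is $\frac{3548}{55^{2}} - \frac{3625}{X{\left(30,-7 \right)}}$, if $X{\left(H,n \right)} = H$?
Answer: $- \frac{2171837}{18150} \approx -119.66$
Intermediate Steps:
$\frac{3548}{55^{2}} - \frac{3625}{X{\left(30,-7 \right)}} = \frac{3548}{55^{2}} - \frac{3625}{30} = \frac{3548}{3025} - \frac{725}{6} = - \frac{2171837}{18150}$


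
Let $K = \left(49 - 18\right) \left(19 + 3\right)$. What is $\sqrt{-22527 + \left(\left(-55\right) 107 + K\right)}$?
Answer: $i \sqrt{27730} \approx 166.52 i$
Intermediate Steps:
$K = 682$ ($K = 31 \cdot 22 = 682$)
$\sqrt{-22527 + \left(\left(-55\right) 107 + K\right)} = \sqrt{-22527 + \left(\left(-55\right) 107 + 682\right)} = \sqrt{-22527 + \left(-5885 + 682\right)} = \sqrt{-22527 - 5203} = \sqrt{-27730} = i \sqrt{27730}$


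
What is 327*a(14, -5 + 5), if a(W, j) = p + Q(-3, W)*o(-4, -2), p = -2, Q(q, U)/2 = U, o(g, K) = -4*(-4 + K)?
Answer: 219090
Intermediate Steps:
o(g, K) = 16 - 4*K
Q(q, U) = 2*U
a(W, j) = -2 + 48*W (a(W, j) = -2 + (2*W)*(16 - 4*(-2)) = -2 + (2*W)*(16 + 8) = -2 + (2*W)*24 = -2 + 48*W)
327*a(14, -5 + 5) = 327*(-2 + 48*14) = 327*(-2 + 672) = 327*670 = 219090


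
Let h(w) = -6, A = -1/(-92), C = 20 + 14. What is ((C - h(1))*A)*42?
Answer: 420/23 ≈ 18.261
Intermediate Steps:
C = 34
A = 1/92 (A = -1*(-1/92) = 1/92 ≈ 0.010870)
((C - h(1))*A)*42 = ((34 - 1*(-6))*(1/92))*42 = ((34 + 6)*(1/92))*42 = (40*(1/92))*42 = (10/23)*42 = 420/23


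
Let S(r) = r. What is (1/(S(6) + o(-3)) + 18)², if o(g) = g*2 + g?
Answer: 2809/9 ≈ 312.11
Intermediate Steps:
o(g) = 3*g (o(g) = 2*g + g = 3*g)
(1/(S(6) + o(-3)) + 18)² = (1/(6 + 3*(-3)) + 18)² = (1/(6 - 9) + 18)² = (1/(-3) + 18)² = (-⅓ + 18)² = (53/3)² = 2809/9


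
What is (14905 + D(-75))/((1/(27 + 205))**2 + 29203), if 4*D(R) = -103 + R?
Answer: 799851552/1571822273 ≈ 0.50887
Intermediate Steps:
D(R) = -103/4 + R/4 (D(R) = (-103 + R)/4 = -103/4 + R/4)
(14905 + D(-75))/((1/(27 + 205))**2 + 29203) = (14905 + (-103/4 + (1/4)*(-75)))/((1/(27 + 205))**2 + 29203) = (14905 + (-103/4 - 75/4))/((1/232)**2 + 29203) = (14905 - 89/2)/((1/232)**2 + 29203) = 29721/(2*(1/53824 + 29203)) = 29721/(2*(1571822273/53824)) = (29721/2)*(53824/1571822273) = 799851552/1571822273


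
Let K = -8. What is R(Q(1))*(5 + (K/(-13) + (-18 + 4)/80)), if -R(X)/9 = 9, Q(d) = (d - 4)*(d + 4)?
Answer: -229149/520 ≈ -440.67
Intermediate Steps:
Q(d) = (-4 + d)*(4 + d)
R(X) = -81 (R(X) = -9*9 = -81)
R(Q(1))*(5 + (K/(-13) + (-18 + 4)/80)) = -81*(5 + (-8/(-13) + (-18 + 4)/80)) = -81*(5 + (-8*(-1/13) - 14*1/80)) = -81*(5 + (8/13 - 7/40)) = -81*(5 + 229/520) = -81*2829/520 = -229149/520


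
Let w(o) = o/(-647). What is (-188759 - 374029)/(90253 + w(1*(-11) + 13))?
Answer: -121374612/19464563 ≈ -6.2357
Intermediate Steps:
w(o) = -o/647 (w(o) = o*(-1/647) = -o/647)
(-188759 - 374029)/(90253 + w(1*(-11) + 13)) = (-188759 - 374029)/(90253 - (1*(-11) + 13)/647) = -562788/(90253 - (-11 + 13)/647) = -562788/(90253 - 1/647*2) = -562788/(90253 - 2/647) = -562788/58393689/647 = -562788*647/58393689 = -121374612/19464563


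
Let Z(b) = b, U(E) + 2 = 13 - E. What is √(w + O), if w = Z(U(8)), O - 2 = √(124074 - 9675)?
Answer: √(5 + 3*√12711) ≈ 18.526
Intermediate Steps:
U(E) = 11 - E (U(E) = -2 + (13 - E) = 11 - E)
O = 2 + 3*√12711 (O = 2 + √(124074 - 9675) = 2 + √114399 = 2 + 3*√12711 ≈ 340.23)
w = 3 (w = 11 - 1*8 = 11 - 8 = 3)
√(w + O) = √(3 + (2 + 3*√12711)) = √(5 + 3*√12711)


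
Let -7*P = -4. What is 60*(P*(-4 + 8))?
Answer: 960/7 ≈ 137.14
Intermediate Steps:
P = 4/7 (P = -⅐*(-4) = 4/7 ≈ 0.57143)
60*(P*(-4 + 8)) = 60*(4*(-4 + 8)/7) = 60*((4/7)*4) = 60*(16/7) = 960/7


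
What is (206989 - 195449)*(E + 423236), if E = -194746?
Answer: 2636774600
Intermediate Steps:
(206989 - 195449)*(E + 423236) = (206989 - 195449)*(-194746 + 423236) = 11540*228490 = 2636774600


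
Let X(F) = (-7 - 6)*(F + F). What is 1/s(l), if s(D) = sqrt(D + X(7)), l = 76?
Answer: -I*sqrt(106)/106 ≈ -0.097129*I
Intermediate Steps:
X(F) = -26*F
s(D) = sqrt(-182 + D) (s(D) = sqrt(D - 26*7) = sqrt(D - 182) = sqrt(-182 + D))
1/s(l) = 1/(sqrt(-182 + 76)) = 1/(sqrt(-106)) = 1/(I*sqrt(106)) = -I*sqrt(106)/106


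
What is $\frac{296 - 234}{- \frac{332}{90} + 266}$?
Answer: $\frac{1395}{5902} \approx 0.23636$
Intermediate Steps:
$\frac{296 - 234}{- \frac{332}{90} + 266} = \frac{62}{\left(-332\right) \frac{1}{90} + 266} = \frac{62}{- \frac{166}{45} + 266} = \frac{62}{\frac{11804}{45}} = 62 \cdot \frac{45}{11804} = \frac{1395}{5902}$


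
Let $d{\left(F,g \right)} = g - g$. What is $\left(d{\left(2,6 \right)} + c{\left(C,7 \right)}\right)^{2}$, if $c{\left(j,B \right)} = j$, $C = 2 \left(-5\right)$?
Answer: $100$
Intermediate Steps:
$C = -10$
$d{\left(F,g \right)} = 0$
$\left(d{\left(2,6 \right)} + c{\left(C,7 \right)}\right)^{2} = \left(0 - 10\right)^{2} = \left(-10\right)^{2} = 100$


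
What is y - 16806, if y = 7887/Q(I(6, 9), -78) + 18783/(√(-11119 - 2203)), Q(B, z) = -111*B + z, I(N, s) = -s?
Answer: -5156813/307 - 18783*I*√13322/13322 ≈ -16797.0 - 162.73*I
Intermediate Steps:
Q(B, z) = z - 111*B
y = 2629/307 - 18783*I*√13322/13322 (y = 7887/(-78 - (-111)*9) + 18783/(√(-11119 - 2203)) = 7887/(-78 - 111*(-9)) + 18783/(√(-13322)) = 7887/(-78 + 999) + 18783/((I*√13322)) = 7887/921 + 18783*(-I*√13322/13322) = 7887*(1/921) - 18783*I*√13322/13322 = 2629/307 - 18783*I*√13322/13322 ≈ 8.5635 - 162.73*I)
y - 16806 = (2629/307 - 18783*I*√13322/13322) - 16806 = -5156813/307 - 18783*I*√13322/13322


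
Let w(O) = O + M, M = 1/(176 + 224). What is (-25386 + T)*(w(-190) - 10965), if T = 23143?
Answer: 10008263757/400 ≈ 2.5021e+7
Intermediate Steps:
M = 1/400 ≈ 0.0025000
w(O) = 1/400 + O (w(O) = O + 1/400 = 1/400 + O)
(-25386 + T)*(w(-190) - 10965) = (-25386 + 23143)*((1/400 - 190) - 10965) = -2243*(-75999/400 - 10965) = -2243*(-4461999/400) = 10008263757/400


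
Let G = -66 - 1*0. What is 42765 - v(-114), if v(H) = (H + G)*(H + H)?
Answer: 1725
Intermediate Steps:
G = -66 (G = -66 + 0 = -66)
v(H) = 2*H*(-66 + H) (v(H) = (H - 66)*(H + H) = (-66 + H)*(2*H) = 2*H*(-66 + H))
42765 - v(-114) = 42765 - 2*(-114)*(-66 - 114) = 42765 - 2*(-114)*(-180) = 42765 - 1*41040 = 42765 - 41040 = 1725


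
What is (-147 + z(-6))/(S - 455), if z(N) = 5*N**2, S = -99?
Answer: -33/554 ≈ -0.059567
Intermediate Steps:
(-147 + z(-6))/(S - 455) = (-147 + 5*(-6)**2)/(-99 - 455) = (-147 + 5*36)/(-554) = (-147 + 180)*(-1/554) = 33*(-1/554) = -33/554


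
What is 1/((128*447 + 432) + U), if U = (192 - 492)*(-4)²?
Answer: 1/52848 ≈ 1.8922e-5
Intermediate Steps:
U = -4800 (U = -300*16 = -4800)
1/((128*447 + 432) + U) = 1/((128*447 + 432) - 4800) = 1/((57216 + 432) - 4800) = 1/(57648 - 4800) = 1/52848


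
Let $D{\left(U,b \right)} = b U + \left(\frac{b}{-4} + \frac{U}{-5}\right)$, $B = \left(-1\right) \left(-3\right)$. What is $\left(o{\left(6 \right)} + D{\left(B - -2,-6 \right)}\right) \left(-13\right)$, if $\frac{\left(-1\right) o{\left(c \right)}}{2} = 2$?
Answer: $\frac{871}{2} \approx 435.5$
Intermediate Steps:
$o{\left(c \right)} = -4$ ($o{\left(c \right)} = \left(-2\right) 2 = -4$)
$B = 3$
$D{\left(U,b \right)} = - \frac{b}{4} - \frac{U}{5} + U b$ ($D{\left(U,b \right)} = U b + \left(b \left(- \frac{1}{4}\right) + U \left(- \frac{1}{5}\right)\right) = U b - \left(\frac{b}{4} + \frac{U}{5}\right) = - \frac{b}{4} - \frac{U}{5} + U b$)
$\left(o{\left(6 \right)} + D{\left(B - -2,-6 \right)}\right) \left(-13\right) = \left(-4 - \left(- \frac{3}{2} + \frac{3 - -2}{5} - \left(3 - -2\right) \left(-6\right)\right)\right) \left(-13\right) = \left(-4 + \left(\frac{3}{2} - \frac{3 + 2}{5} + \left(3 + 2\right) \left(-6\right)\right)\right) \left(-13\right) = \left(-4 + \left(\frac{3}{2} - 1 + 5 \left(-6\right)\right)\right) \left(-13\right) = \left(-4 - \frac{59}{2}\right) \left(-13\right) = \left(- \frac{67}{2}\right) \left(-13\right) = \frac{871}{2}$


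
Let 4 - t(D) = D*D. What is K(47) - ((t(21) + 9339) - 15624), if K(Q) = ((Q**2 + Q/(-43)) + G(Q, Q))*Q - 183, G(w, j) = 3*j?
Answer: 5028318/43 ≈ 1.1694e+5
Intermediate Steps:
t(D) = 4 - D**2 (t(D) = 4 - D*D = 4 - D**2)
K(Q) = -183 + Q*(Q**2 + 128*Q/43) (K(Q) = ((Q**2 + Q/(-43)) + 3*Q)*Q - 183 = ((Q**2 - Q/43) + 3*Q)*Q - 183 = (Q**2 + 128*Q/43)*Q - 183 = Q*(Q**2 + 128*Q/43) - 183 = -183 + Q*(Q**2 + 128*Q/43))
K(47) - ((t(21) + 9339) - 15624) = (-183 + 47**3 + (128/43)*47**2) - (((4 - 1*21**2) + 9339) - 15624) = (-183 + 103823 + (128/43)*2209) - (((4 - 1*441) + 9339) - 15624) = (-183 + 103823 + 282752/43) - (((4 - 441) + 9339) - 15624) = 4739272/43 - ((-437 + 9339) - 15624) = 4739272/43 - (8902 - 15624) = 4739272/43 - 1*(-6722) = 4739272/43 + 6722 = 5028318/43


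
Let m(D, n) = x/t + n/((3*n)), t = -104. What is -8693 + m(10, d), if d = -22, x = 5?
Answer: -2712127/312 ≈ -8692.7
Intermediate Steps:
m(D, n) = 89/312 (m(D, n) = 5/(-104) + n/((3*n)) = 5*(-1/104) + n*(1/(3*n)) = -5/104 + ⅓ = 89/312)
-8693 + m(10, d) = -8693 + 89/312 = -2712127/312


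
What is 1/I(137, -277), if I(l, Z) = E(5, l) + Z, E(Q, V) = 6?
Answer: -1/271 ≈ -0.0036900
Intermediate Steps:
I(l, Z) = 6 + Z
1/I(137, -277) = 1/(6 - 277) = 1/(-271) = -1/271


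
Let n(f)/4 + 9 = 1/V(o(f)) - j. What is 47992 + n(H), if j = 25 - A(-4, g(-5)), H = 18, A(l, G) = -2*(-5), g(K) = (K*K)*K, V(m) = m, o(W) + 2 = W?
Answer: 191585/4 ≈ 47896.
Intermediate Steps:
o(W) = -2 + W
g(K) = K³ (g(K) = K²*K = K³)
A(l, G) = 10
j = 15 (j = 25 - 1*10 = 25 - 10 = 15)
n(f) = -96 + 4/(-2 + f) (n(f) = -36 + 4*(1/(-2 + f) - 1*15) = -36 + 4*(1/(-2 + f) - 15) = -36 + 4*(-15 + 1/(-2 + f)) = -36 + (-60 + 4/(-2 + f)) = -96 + 4/(-2 + f))
47992 + n(H) = 47992 + 4*(49 - 24*18)/(-2 + 18) = 47992 + 4*(49 - 432)/16 = 47992 + 4*(1/16)*(-383) = 47992 - 383/4 = 191585/4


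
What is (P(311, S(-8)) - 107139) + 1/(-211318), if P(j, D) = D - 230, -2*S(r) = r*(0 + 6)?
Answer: -22683930711/211318 ≈ -1.0735e+5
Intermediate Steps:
S(r) = -3*r (S(r) = -r*(0 + 6)/2 = -r*6/2 = -3*r)
P(j, D) = -230 + D
(P(311, S(-8)) - 107139) + 1/(-211318) = ((-230 - 3*(-8)) - 107139) + 1/(-211318) = ((-230 + 24) - 107139) - 1/211318 = (-206 - 107139) - 1/211318 = -107345 - 1/211318 = -22683930711/211318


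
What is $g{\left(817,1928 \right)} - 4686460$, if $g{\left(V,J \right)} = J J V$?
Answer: $3032252868$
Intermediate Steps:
$g{\left(V,J \right)} = V J^{2}$ ($g{\left(V,J \right)} = J^{2} V = V J^{2}$)
$g{\left(817,1928 \right)} - 4686460 = 817 \cdot 1928^{2} - 4686460 = 817 \cdot 3717184 - 4686460 = 3036939328 - 4686460 = 3032252868$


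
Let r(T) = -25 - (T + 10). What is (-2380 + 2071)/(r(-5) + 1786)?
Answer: -309/1756 ≈ -0.17597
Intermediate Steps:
r(T) = -35 - T (r(T) = -25 - (10 + T) = -25 + (-10 - T) = -35 - T)
(-2380 + 2071)/(r(-5) + 1786) = (-2380 + 2071)/((-35 - 1*(-5)) + 1786) = -309/((-35 + 5) + 1786) = -309/(-30 + 1786) = -309/1756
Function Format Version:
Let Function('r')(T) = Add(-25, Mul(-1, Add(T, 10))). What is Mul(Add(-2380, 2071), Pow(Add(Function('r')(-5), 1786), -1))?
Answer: Rational(-309, 1756) ≈ -0.17597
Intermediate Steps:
Function('r')(T) = Add(-35, Mul(-1, T)) (Function('r')(T) = Add(-25, Mul(-1, Add(10, T))) = Add(-25, Add(-10, Mul(-1, T))) = Add(-35, Mul(-1, T)))
Mul(Add(-2380, 2071), Pow(Add(Function('r')(-5), 1786), -1)) = Mul(Add(-2380, 2071), Pow(Add(Add(-35, Mul(-1, -5)), 1786), -1)) = Mul(-309, Pow(Add(Add(-35, 5), 1786), -1)) = Mul(-309, Pow(Add(-30, 1786), -1)) = Mul(-309, Pow(1756, -1)) = Mul(-309, Rational(1, 1756)) = Rational(-309, 1756)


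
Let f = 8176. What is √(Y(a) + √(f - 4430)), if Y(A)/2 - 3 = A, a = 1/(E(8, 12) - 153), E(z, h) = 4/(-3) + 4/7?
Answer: √(62423028 + 10426441*√3746)/3229 ≈ 8.1971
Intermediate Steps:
E(z, h) = -16/21 (E(z, h) = 4*(-⅓) + 4*(⅐) = -4/3 + 4/7 = -16/21)
a = -21/3229 (a = 1/(-16/21 - 153) = 1/(-3229/21) = -21/3229 ≈ -0.0065036)
Y(A) = 6 + 2*A
√(Y(a) + √(f - 4430)) = √((6 + 2*(-21/3229)) + √(8176 - 4430)) = √((6 - 42/3229) + √3746) = √(19332/3229 + √3746)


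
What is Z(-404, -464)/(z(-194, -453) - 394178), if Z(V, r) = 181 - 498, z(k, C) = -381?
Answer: 317/394559 ≈ 0.00080343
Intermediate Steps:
Z(V, r) = -317
Z(-404, -464)/(z(-194, -453) - 394178) = -317/(-381 - 394178) = -317/(-394559) = -317*(-1/394559) = 317/394559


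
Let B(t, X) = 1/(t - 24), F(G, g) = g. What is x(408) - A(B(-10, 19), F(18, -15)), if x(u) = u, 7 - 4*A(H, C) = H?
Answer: 55249/136 ≈ 406.24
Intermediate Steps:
B(t, X) = 1/(-24 + t)
A(H, C) = 7/4 - H/4
x(408) - A(B(-10, 19), F(18, -15)) = 408 - (7/4 - 1/(4*(-24 - 10))) = 408 - (7/4 - 1/4/(-34)) = 408 - (7/4 - 1/4*(-1/34)) = 408 - (7/4 + 1/136) = 408 - 1*239/136 = 408 - 239/136 = 55249/136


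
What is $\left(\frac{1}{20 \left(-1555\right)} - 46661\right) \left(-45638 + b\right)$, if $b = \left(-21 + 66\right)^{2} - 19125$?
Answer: $\frac{45521347101269}{15550} \approx 2.9274 \cdot 10^{9}$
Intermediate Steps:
$b = -17100$ ($b = 45^{2} - 19125 = 2025 - 19125 = -17100$)
$\left(\frac{1}{20 \left(-1555\right)} - 46661\right) \left(-45638 + b\right) = \left(\frac{1}{20 \left(-1555\right)} - 46661\right) \left(-45638 - 17100\right) = \left(\frac{1}{-31100} - 46661\right) \left(-62738\right) = \left(- \frac{1}{31100} - 46661\right) \left(-62738\right) = \left(- \frac{1451157101}{31100}\right) \left(-62738\right) = \frac{45521347101269}{15550}$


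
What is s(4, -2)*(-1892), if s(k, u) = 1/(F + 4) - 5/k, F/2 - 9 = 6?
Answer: 39259/17 ≈ 2309.4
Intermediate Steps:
F = 30 (F = 18 + 2*6 = 18 + 12 = 30)
s(k, u) = 1/34 - 5/k (s(k, u) = 1/(30 + 4) - 5/k = 1/34 - 5/k)
s(4, -2)*(-1892) = ((1/34)*(-170 + 4)/4)*(-1892) = ((1/34)*(¼)*(-166))*(-1892) = -83/68*(-1892) = 39259/17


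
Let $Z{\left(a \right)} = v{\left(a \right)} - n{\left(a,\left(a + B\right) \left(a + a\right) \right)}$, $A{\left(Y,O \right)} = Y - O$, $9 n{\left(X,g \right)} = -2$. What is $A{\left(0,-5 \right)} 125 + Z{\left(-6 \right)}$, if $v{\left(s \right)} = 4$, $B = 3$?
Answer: $\frac{5663}{9} \approx 629.22$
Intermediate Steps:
$n{\left(X,g \right)} = - \frac{2}{9}$ ($n{\left(X,g \right)} = \frac{1}{9} \left(-2\right) = - \frac{2}{9}$)
$Z{\left(a \right)} = \frac{38}{9}$ ($Z{\left(a \right)} = 4 - - \frac{2}{9} = 4 + \frac{2}{9} = \frac{38}{9}$)
$A{\left(0,-5 \right)} 125 + Z{\left(-6 \right)} = \left(0 - -5\right) 125 + \frac{38}{9} = \left(0 + 5\right) 125 + \frac{38}{9} = 5 \cdot 125 + \frac{38}{9} = 625 + \frac{38}{9} = \frac{5663}{9}$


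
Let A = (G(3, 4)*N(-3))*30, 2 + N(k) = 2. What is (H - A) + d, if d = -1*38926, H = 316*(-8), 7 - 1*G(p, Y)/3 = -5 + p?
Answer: -41454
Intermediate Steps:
N(k) = 0 (N(k) = -2 + 2 = 0)
G(p, Y) = 36 - 3*p (G(p, Y) = 21 - 3*(-5 + p) = 21 + (15 - 3*p) = 36 - 3*p)
A = 0 (A = ((36 - 3*3)*0)*30 = ((36 - 9)*0)*30 = (27*0)*30 = 0*30 = 0)
H = -2528
d = -38926
(H - A) + d = (-2528 - 1*0) - 38926 = (-2528 + 0) - 38926 = -2528 - 38926 = -41454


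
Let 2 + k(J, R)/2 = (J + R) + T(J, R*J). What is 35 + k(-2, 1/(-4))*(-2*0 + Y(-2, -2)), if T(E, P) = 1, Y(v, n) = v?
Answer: 48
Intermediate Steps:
k(J, R) = -2 + 2*J + 2*R (k(J, R) = -4 + 2*((J + R) + 1) = -4 + 2*(1 + J + R) = -4 + (2 + 2*J + 2*R) = -2 + 2*J + 2*R)
35 + k(-2, 1/(-4))*(-2*0 + Y(-2, -2)) = 35 + (-2 + 2*(-2) + 2/(-4))*(-2*0 - 2) = 35 + (-2 - 4 + 2*(-¼))*(0 - 2) = 35 + (-2 - 4 - ½)*(-2) = 35 - 13/2*(-2) = 35 + 13 = 48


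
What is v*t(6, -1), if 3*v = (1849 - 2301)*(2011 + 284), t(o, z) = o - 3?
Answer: -1037340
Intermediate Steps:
t(o, z) = -3 + o
v = -345780 (v = ((1849 - 2301)*(2011 + 284))/3 = (-452*2295)/3 = (1/3)*(-1037340) = -345780)
v*t(6, -1) = -345780*(-3 + 6) = -345780*3 = -1037340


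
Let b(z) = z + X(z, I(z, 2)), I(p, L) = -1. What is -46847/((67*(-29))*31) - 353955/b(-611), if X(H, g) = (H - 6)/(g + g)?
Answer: 8533577093/7288193 ≈ 1170.9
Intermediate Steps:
X(H, g) = (-6 + H)/(2*g) (X(H, g) = (-6 + H)/((2*g)) = (-6 + H)*(1/(2*g)) = (-6 + H)/(2*g))
b(z) = 3 + z/2 (b(z) = z + (½)*(-6 + z)/(-1) = z + (½)*(-1)*(-6 + z) = z + (3 - z/2) = 3 + z/2)
-46847/((67*(-29))*31) - 353955/b(-611) = -46847/((67*(-29))*31) - 353955/(3 + (½)*(-611)) = -46847/((-1943*31)) - 353955/(3 - 611/2) = -46847/(-60233) - 353955/(-605/2) = -46847*(-1/60233) - 353955*(-2/605) = 46847/60233 + 141582/121 = 8533577093/7288193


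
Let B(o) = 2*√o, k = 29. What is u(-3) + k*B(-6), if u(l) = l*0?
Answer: 58*I*√6 ≈ 142.07*I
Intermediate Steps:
u(l) = 0
u(-3) + k*B(-6) = 0 + 29*(2*√(-6)) = 0 + 29*(2*(I*√6)) = 0 + 29*(2*I*√6) = 0 + 58*I*√6 = 58*I*√6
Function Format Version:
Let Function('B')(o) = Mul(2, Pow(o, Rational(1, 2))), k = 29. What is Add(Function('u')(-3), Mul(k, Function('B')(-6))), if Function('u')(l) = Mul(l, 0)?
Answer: Mul(58, I, Pow(6, Rational(1, 2))) ≈ Mul(142.07, I)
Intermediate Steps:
Function('u')(l) = 0
Add(Function('u')(-3), Mul(k, Function('B')(-6))) = Add(0, Mul(29, Mul(2, Pow(-6, Rational(1, 2))))) = Add(0, Mul(29, Mul(2, Mul(I, Pow(6, Rational(1, 2)))))) = Add(0, Mul(29, Mul(2, I, Pow(6, Rational(1, 2))))) = Add(0, Mul(58, I, Pow(6, Rational(1, 2)))) = Mul(58, I, Pow(6, Rational(1, 2)))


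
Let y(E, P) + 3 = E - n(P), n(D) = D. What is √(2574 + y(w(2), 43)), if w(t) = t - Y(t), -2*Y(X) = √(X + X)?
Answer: √2531 ≈ 50.309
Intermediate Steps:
Y(X) = -√2*√X/2 (Y(X) = -√(X + X)/2 = -√2*√X/2)
w(t) = t + √2*√t/2 (w(t) = t - (-1)*√2*√t/2 = t + √2*√t/2)
y(E, P) = -3 + E - P (y(E, P) = -3 + (E - P) = -3 + E - P)
√(2574 + y(w(2), 43)) = √(2574 + (-3 + (2 + √2*√2/2) - 1*43)) = √(2574 + (-3 + (2 + 1) - 43)) = √(2574 + (-3 + 3 - 43)) = √(2574 - 43) = √2531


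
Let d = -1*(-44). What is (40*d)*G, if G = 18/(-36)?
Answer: -880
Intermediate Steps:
G = -1/2 (G = 18*(-1/36) = -1/2 ≈ -0.50000)
d = 44
(40*d)*G = (40*44)*(-1/2) = 1760*(-1/2) = -880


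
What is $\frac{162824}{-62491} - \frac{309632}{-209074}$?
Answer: $- \frac{7346525832}{6532621667} \approx -1.1246$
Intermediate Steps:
$\frac{162824}{-62491} - \frac{309632}{-209074} = 162824 \left(- \frac{1}{62491}\right) - - \frac{154816}{104537} = - \frac{162824}{62491} + \frac{154816}{104537} = - \frac{7346525832}{6532621667}$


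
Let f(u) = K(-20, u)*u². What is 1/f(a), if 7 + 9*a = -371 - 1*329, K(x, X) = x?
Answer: -81/9996980 ≈ -8.1024e-6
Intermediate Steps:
a = -707/9 (a = -7/9 + (-371 - 1*329)/9 = -7/9 + (-371 - 329)/9 = -7/9 + (⅑)*(-700) = -7/9 - 700/9 = -707/9 ≈ -78.556)
f(u) = -20*u²
1/f(a) = 1/(-20*(-707/9)²) = 1/(-20*499849/81) = 1/(-9996980/81) = -81/9996980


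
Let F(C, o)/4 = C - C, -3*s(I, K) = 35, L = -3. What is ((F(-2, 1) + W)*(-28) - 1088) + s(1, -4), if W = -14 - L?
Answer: -2375/3 ≈ -791.67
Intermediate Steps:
s(I, K) = -35/3 (s(I, K) = -1/3*35 = -35/3)
F(C, o) = 0 (F(C, o) = 4*(C - C) = 4*0 = 0)
W = -11 (W = -14 - 1*(-3) = -14 + 3 = -11)
((F(-2, 1) + W)*(-28) - 1088) + s(1, -4) = ((0 - 11)*(-28) - 1088) - 35/3 = (-11*(-28) - 1088) - 35/3 = (308 - 1088) - 35/3 = -780 - 35/3 = -2375/3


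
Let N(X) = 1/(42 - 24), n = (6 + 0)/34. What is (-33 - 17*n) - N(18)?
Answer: -649/18 ≈ -36.056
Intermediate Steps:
n = 3/17 (n = 6*(1/34) = 3/17 ≈ 0.17647)
N(X) = 1/18
(-33 - 17*n) - N(18) = (-33 - 17*3/17) - 1*1/18 = (-33 - 3) - 1/18 = -36 - 1/18 = -649/18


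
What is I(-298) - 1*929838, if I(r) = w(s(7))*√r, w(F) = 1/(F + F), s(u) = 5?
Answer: -929838 + I*√298/10 ≈ -9.2984e+5 + 1.7263*I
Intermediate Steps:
w(F) = 1/(2*F)
I(r) = √r/10 (I(r) = ((½)/5)*√r = ((½)*(⅕))*√r = √r/10)
I(-298) - 1*929838 = √(-298)/10 - 1*929838 = (I*√298)/10 - 929838 = I*√298/10 - 929838 = -929838 + I*√298/10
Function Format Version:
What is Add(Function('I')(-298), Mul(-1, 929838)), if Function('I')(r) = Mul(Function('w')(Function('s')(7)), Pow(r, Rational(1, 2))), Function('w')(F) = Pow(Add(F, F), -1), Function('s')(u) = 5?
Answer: Add(-929838, Mul(Rational(1, 10), I, Pow(298, Rational(1, 2)))) ≈ Add(-9.2984e+5, Mul(1.7263, I))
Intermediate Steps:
Function('w')(F) = Mul(Rational(1, 2), Pow(F, -1)) (Function('w')(F) = Pow(Mul(2, F), -1) = Mul(Rational(1, 2), Pow(F, -1)))
Function('I')(r) = Mul(Rational(1, 10), Pow(r, Rational(1, 2))) (Function('I')(r) = Mul(Mul(Rational(1, 2), Pow(5, -1)), Pow(r, Rational(1, 2))) = Mul(Mul(Rational(1, 2), Rational(1, 5)), Pow(r, Rational(1, 2))) = Mul(Rational(1, 10), Pow(r, Rational(1, 2))))
Add(Function('I')(-298), Mul(-1, 929838)) = Add(Mul(Rational(1, 10), Pow(-298, Rational(1, 2))), Mul(-1, 929838)) = Add(Mul(Rational(1, 10), Mul(I, Pow(298, Rational(1, 2)))), -929838) = Add(Mul(Rational(1, 10), I, Pow(298, Rational(1, 2))), -929838) = Add(-929838, Mul(Rational(1, 10), I, Pow(298, Rational(1, 2))))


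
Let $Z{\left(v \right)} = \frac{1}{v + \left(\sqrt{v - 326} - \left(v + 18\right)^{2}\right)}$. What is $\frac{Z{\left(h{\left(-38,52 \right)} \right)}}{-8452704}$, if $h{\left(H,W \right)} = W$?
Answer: $\frac{i}{8452704 \left(\sqrt{274} + 4848 i\right)} \approx 2.4403 \cdot 10^{-11} + 8.332 \cdot 10^{-14} i$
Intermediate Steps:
$Z{\left(v \right)} = \frac{1}{v + \sqrt{-326 + v} - \left(18 + v\right)^{2}}$ ($Z{\left(v \right)} = \frac{1}{v + \left(\sqrt{-326 + v} - \left(18 + v\right)^{2}\right)} = \frac{1}{v + \sqrt{-326 + v} - \left(18 + v\right)^{2}}$)
$\frac{Z{\left(h{\left(-38,52 \right)} \right)}}{-8452704} = \frac{1}{\left(52 + \sqrt{-326 + 52} - \left(18 + 52\right)^{2}\right) \left(-8452704\right)} = \frac{1}{52 + \sqrt{-274} - 70^{2}} \left(- \frac{1}{8452704}\right) = \frac{1}{52 + i \sqrt{274} - 4900} \left(- \frac{1}{8452704}\right) = \frac{1}{-4848 + i \sqrt{274}} \left(- \frac{1}{8452704}\right) = - \frac{1}{8452704 \left(-4848 + i \sqrt{274}\right)}$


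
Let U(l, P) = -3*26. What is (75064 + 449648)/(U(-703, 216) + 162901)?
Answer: 524712/162823 ≈ 3.2226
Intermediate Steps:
U(l, P) = -78
(75064 + 449648)/(U(-703, 216) + 162901) = (75064 + 449648)/(-78 + 162901) = 524712/162823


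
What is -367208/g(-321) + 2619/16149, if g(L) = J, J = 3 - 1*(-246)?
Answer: -1976463287/1340367 ≈ -1474.6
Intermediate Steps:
J = 249 (J = 3 + 246 = 249)
g(L) = 249
-367208/g(-321) + 2619/16149 = -367208/249 + 2619/16149 = -367208*1/249 + 2619*(1/16149) = -367208/249 + 873/5383 = -1976463287/1340367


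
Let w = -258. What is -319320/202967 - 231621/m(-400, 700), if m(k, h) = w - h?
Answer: 46705510947/194442386 ≈ 240.20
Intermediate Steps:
m(k, h) = -258 - h
-319320/202967 - 231621/m(-400, 700) = -319320/202967 - 231621/(-258 - 1*700) = -319320*1/202967 - 231621/(-258 - 700) = -319320/202967 - 231621/(-958) = -319320/202967 - 231621*(-1/958) = -319320/202967 + 231621/958 = 46705510947/194442386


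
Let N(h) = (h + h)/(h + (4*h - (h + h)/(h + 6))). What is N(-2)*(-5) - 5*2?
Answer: -110/9 ≈ -12.222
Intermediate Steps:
N(h) = 2*h/(5*h - 2*h/(6 + h)) (N(h) = (2*h)/(h + (4*h - 2*h/(6 + h))) = (2*h)/(5*h - 2*h/(6 + h)) = 2*h/(5*h - 2*h/(6 + h)))
N(-2)*(-5) - 5*2 = (2*(6 - 2)/(28 + 5*(-2)))*(-5) - 5*2 = (2*4/(28 - 10))*(-5) - 10 = (2*4/18)*(-5) - 10 = (2*(1/18)*4)*(-5) - 10 = (4/9)*(-5) - 10 = -20/9 - 10 = -110/9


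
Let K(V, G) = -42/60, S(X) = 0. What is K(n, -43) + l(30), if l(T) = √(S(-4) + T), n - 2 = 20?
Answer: -7/10 + √30 ≈ 4.7772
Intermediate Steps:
n = 22 (n = 2 + 20 = 22)
l(T) = √T (l(T) = √(0 + T) = √T)
K(V, G) = -7/10 (K(V, G) = -42*1/60 = -7/10)
K(n, -43) + l(30) = -7/10 + √30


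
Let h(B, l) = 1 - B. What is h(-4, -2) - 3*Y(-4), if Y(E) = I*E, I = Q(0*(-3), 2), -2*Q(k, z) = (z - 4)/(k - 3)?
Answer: 1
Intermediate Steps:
Q(k, z) = -(-4 + z)/(2*(-3 + k)) (Q(k, z) = -(z - 4)/(2*(k - 3)) = -(-4 + z)/(2*(-3 + k)))
I = -1/3 (I = (4 - 1*2)/(2*(-3 + 0*(-3))) = (4 - 2)/(2*(-3 + 0)) = (1/2)*2/(-3) = (1/2)*(-1/3)*2 = -1/3 ≈ -0.33333)
Y(E) = -E/3
h(-4, -2) - 3*Y(-4) = (1 - 1*(-4)) - (-1)*(-4) = (1 + 4) - 3*4/3 = 5 - 4 = 1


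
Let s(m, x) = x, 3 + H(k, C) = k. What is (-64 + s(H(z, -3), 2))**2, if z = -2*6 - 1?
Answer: 3844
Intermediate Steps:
z = -13 (z = -12 - 1 = -13)
H(k, C) = -3 + k
(-64 + s(H(z, -3), 2))**2 = (-64 + 2)**2 = (-62)**2 = 3844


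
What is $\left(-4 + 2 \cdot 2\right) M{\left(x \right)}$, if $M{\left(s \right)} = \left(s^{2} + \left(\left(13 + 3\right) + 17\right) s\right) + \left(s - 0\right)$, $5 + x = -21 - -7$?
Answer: $0$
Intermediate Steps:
$x = -19$ ($x = -5 - 14 = -19$)
$M{\left(s \right)} = s^{2} + 34 s$ ($M{\left(s \right)} = \left(s^{2} + \left(16 + 17\right) s\right) + \left(s + 0\right) = \left(s^{2} + 33 s\right) + s = s^{2} + 34 s$)
$\left(-4 + 2 \cdot 2\right) M{\left(x \right)} = \left(-4 + 2 \cdot 2\right) \left(- 19 \left(34 - 19\right)\right) = \left(-4 + 4\right) \left(\left(-19\right) 15\right) = 0 \left(-285\right) = 0$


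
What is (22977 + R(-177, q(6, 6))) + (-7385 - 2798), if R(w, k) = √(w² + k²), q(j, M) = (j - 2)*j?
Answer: 12794 + 3*√3545 ≈ 12973.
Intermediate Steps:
q(j, M) = j*(-2 + j) (q(j, M) = (-2 + j)*j = j*(-2 + j))
R(w, k) = √(k² + w²)
(22977 + R(-177, q(6, 6))) + (-7385 - 2798) = (22977 + √((6*(-2 + 6))² + (-177)²)) + (-7385 - 2798) = (22977 + √((6*4)² + 31329)) - 10183 = (22977 + √(24² + 31329)) - 10183 = (22977 + √(576 + 31329)) - 10183 = (22977 + √31905) - 10183 = (22977 + 3*√3545) - 10183 = 12794 + 3*√3545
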